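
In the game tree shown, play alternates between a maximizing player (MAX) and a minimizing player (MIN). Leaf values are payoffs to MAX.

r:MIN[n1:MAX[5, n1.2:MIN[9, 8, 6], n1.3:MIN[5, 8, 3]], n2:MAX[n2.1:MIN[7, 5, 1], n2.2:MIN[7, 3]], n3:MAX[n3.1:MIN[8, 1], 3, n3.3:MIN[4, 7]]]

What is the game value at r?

3

n1.2 (MIN): min(9, 8, 6) = 6
n1.3 (MIN): min(5, 8, 3) = 3
n1 (MAX): max(5, 6, 3) = 6
n2.1 (MIN): min(7, 5, 1) = 1
n2.2 (MIN): min(7, 3) = 3
n2 (MAX): max(1, 3) = 3
n3.1 (MIN): min(8, 1) = 1
n3.3 (MIN): min(4, 7) = 4
n3 (MAX): max(1, 3, 4) = 4
r (MIN): min(6, 3, 4) = 3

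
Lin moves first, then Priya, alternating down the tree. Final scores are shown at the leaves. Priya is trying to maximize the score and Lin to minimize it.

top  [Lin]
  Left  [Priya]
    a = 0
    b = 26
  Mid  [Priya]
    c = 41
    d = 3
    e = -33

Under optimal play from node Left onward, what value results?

Left (Priya): max(0, 26) = 26

26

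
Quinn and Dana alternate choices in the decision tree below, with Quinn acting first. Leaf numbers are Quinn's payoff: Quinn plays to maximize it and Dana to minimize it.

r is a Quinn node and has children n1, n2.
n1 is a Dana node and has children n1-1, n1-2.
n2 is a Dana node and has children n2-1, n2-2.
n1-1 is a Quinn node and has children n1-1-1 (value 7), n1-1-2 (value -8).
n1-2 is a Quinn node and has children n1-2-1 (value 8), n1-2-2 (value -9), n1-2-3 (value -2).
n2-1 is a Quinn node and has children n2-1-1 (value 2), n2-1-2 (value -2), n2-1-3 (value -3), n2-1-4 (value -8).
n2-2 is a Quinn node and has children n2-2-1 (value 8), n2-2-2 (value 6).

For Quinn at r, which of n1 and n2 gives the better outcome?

n1-1 (Quinn): max(7, -8) = 7
n1-2 (Quinn): max(8, -9, -2) = 8
n1 (Dana): min(7, 8) = 7
n2-1 (Quinn): max(2, -2, -3, -8) = 2
n2-2 (Quinn): max(8, 6) = 8
n2 (Dana): min(2, 8) = 2
Quinn prefers the higher value; n1=7, n2=2. n1 is better since 7 > 2.

n1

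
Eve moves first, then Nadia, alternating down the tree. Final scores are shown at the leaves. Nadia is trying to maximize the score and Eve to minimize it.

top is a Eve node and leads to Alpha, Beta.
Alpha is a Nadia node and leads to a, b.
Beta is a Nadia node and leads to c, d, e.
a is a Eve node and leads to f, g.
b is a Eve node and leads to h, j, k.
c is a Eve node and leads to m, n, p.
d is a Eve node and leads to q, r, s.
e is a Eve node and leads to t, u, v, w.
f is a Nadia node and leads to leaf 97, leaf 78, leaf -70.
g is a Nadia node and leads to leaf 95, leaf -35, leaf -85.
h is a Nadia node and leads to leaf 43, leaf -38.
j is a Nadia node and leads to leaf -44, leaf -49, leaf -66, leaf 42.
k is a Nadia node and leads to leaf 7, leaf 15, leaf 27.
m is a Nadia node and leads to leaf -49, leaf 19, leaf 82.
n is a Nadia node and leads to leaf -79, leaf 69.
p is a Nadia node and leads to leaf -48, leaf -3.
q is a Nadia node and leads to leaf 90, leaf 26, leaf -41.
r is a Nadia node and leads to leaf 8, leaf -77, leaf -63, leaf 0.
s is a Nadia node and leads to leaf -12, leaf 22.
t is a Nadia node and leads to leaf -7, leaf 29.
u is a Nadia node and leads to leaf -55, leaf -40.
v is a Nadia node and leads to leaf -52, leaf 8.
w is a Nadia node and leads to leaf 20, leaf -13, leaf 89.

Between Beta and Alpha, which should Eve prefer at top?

Beta

m (Nadia): max(-49, 19, 82) = 82
n (Nadia): max(-79, 69) = 69
p (Nadia): max(-48, -3) = -3
c (Eve): min(82, 69, -3) = -3
q (Nadia): max(90, 26, -41) = 90
r (Nadia): max(8, -77, -63, 0) = 8
s (Nadia): max(-12, 22) = 22
d (Eve): min(90, 8, 22) = 8
t (Nadia): max(-7, 29) = 29
u (Nadia): max(-55, -40) = -40
v (Nadia): max(-52, 8) = 8
w (Nadia): max(20, -13, 89) = 89
e (Eve): min(29, -40, 8, 89) = -40
Beta (Nadia): max(-3, 8, -40) = 8
f (Nadia): max(97, 78, -70) = 97
g (Nadia): max(95, -35, -85) = 95
a (Eve): min(97, 95) = 95
h (Nadia): max(43, -38) = 43
j (Nadia): max(-44, -49, -66, 42) = 42
k (Nadia): max(7, 15, 27) = 27
b (Eve): min(43, 42, 27) = 27
Alpha (Nadia): max(95, 27) = 95
Eve prefers the lower value; Beta=8, Alpha=95. Beta is better since 8 < 95.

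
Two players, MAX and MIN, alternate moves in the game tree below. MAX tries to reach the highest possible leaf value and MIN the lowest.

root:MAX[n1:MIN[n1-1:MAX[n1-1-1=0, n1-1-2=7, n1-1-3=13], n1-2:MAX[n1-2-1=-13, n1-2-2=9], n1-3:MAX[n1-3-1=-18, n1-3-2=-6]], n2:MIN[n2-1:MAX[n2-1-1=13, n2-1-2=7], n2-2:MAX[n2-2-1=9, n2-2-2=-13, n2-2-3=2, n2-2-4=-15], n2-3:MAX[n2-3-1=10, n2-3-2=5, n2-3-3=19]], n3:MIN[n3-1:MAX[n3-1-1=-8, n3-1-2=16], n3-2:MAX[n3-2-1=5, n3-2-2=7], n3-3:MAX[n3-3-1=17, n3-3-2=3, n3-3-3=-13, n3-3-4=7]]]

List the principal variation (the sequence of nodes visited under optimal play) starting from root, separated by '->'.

n1-1 (MAX): max(0, 7, 13) = 13
n1-2 (MAX): max(-13, 9) = 9
n1-3 (MAX): max(-18, -6) = -6
n1 (MIN): min(13, 9, -6) = -6
n2-1 (MAX): max(13, 7) = 13
n2-2 (MAX): max(9, -13, 2, -15) = 9
n2-3 (MAX): max(10, 5, 19) = 19
n2 (MIN): min(13, 9, 19) = 9
n3-1 (MAX): max(-8, 16) = 16
n3-2 (MAX): max(5, 7) = 7
n3-3 (MAX): max(17, 3, -13, 7) = 17
n3 (MIN): min(16, 7, 17) = 7
root (MAX): max(-6, 9, 7) = 9
At root, MAX picks n2 (highest: 9).
At n2, MIN picks n2-2 (lowest: 9).
At n2-2, MAX picks n2-2-1 (highest: 9).
Terminal value 9.

root -> n2 -> n2-2 -> n2-2-1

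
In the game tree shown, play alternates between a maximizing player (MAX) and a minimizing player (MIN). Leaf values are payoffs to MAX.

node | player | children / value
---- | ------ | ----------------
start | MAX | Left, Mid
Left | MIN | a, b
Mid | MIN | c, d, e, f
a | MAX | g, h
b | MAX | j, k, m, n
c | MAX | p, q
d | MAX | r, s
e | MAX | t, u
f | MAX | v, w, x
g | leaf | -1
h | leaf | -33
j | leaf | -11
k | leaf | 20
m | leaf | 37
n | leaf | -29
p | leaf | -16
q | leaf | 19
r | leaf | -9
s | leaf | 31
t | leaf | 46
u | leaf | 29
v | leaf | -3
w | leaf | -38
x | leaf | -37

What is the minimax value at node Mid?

-3

c (MAX): max(-16, 19) = 19
d (MAX): max(-9, 31) = 31
e (MAX): max(46, 29) = 46
f (MAX): max(-3, -38, -37) = -3
Mid (MIN): min(19, 31, 46, -3) = -3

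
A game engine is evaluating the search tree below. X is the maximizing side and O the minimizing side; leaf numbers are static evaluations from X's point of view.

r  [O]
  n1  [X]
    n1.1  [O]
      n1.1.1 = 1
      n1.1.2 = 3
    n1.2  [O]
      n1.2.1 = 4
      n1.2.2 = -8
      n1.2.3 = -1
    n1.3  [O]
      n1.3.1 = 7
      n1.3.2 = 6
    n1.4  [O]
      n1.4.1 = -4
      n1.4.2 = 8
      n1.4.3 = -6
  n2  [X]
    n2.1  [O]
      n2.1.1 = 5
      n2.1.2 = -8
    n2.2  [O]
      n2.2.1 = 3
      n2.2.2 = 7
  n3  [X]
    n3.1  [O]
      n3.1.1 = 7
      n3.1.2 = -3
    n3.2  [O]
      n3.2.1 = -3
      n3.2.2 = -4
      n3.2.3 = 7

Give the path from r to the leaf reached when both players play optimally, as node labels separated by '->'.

r -> n3 -> n3.1 -> n3.1.2

n1.1 (O): min(1, 3) = 1
n1.2 (O): min(4, -8, -1) = -8
n1.3 (O): min(7, 6) = 6
n1.4 (O): min(-4, 8, -6) = -6
n1 (X): max(1, -8, 6, -6) = 6
n2.1 (O): min(5, -8) = -8
n2.2 (O): min(3, 7) = 3
n2 (X): max(-8, 3) = 3
n3.1 (O): min(7, -3) = -3
n3.2 (O): min(-3, -4, 7) = -4
n3 (X): max(-3, -4) = -3
r (O): min(6, 3, -3) = -3
At r, O picks n3 (lowest: -3).
At n3, X picks n3.1 (highest: -3).
At n3.1, O picks n3.1.2 (lowest: -3).
Terminal value -3.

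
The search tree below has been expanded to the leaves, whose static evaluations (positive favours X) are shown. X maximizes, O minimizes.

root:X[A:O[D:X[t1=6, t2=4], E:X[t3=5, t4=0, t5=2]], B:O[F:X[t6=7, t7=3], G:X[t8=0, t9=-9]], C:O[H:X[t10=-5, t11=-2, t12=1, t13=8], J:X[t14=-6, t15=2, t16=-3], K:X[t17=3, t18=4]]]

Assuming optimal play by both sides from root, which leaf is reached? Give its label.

t3

D (X): max(6, 4) = 6
E (X): max(5, 0, 2) = 5
A (O): min(6, 5) = 5
F (X): max(7, 3) = 7
G (X): max(0, -9) = 0
B (O): min(7, 0) = 0
H (X): max(-5, -2, 1, 8) = 8
J (X): max(-6, 2, -3) = 2
K (X): max(3, 4) = 4
C (O): min(8, 2, 4) = 2
root (X): max(5, 0, 2) = 5
At root, X picks A (highest: 5).
At A, O picks E (lowest: 5).
At E, X picks t3 (highest: 5).
Terminal value 5.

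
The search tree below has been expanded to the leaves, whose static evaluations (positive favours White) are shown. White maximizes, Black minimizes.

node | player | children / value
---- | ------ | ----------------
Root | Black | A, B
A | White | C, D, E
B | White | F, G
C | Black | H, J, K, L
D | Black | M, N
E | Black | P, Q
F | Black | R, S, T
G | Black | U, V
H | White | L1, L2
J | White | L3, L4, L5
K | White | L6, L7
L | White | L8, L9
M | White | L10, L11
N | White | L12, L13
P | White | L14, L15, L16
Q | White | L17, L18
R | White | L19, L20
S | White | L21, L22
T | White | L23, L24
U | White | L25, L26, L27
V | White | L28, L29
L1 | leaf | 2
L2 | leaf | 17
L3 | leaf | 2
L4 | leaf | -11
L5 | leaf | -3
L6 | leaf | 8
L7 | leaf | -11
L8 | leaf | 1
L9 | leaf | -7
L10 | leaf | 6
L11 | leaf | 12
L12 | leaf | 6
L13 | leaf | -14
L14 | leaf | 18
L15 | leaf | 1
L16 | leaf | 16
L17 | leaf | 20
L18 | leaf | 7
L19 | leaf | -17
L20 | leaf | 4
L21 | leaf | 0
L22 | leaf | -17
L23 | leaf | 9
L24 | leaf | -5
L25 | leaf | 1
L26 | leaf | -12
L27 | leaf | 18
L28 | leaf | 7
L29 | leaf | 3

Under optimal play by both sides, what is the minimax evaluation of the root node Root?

7

H (White): max(2, 17) = 17
J (White): max(2, -11, -3) = 2
K (White): max(8, -11) = 8
L (White): max(1, -7) = 1
C (Black): min(17, 2, 8, 1) = 1
M (White): max(6, 12) = 12
N (White): max(6, -14) = 6
D (Black): min(12, 6) = 6
P (White): max(18, 1, 16) = 18
Q (White): max(20, 7) = 20
E (Black): min(18, 20) = 18
A (White): max(1, 6, 18) = 18
R (White): max(-17, 4) = 4
S (White): max(0, -17) = 0
T (White): max(9, -5) = 9
F (Black): min(4, 0, 9) = 0
U (White): max(1, -12, 18) = 18
V (White): max(7, 3) = 7
G (Black): min(18, 7) = 7
B (White): max(0, 7) = 7
Root (Black): min(18, 7) = 7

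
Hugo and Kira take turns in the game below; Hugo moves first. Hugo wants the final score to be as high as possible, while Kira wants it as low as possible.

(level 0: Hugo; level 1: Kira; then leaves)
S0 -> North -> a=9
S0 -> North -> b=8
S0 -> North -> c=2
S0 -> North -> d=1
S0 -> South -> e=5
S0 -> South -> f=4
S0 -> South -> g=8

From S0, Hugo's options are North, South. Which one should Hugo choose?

South

North (Kira): min(9, 8, 2, 1) = 1
South (Kira): min(5, 4, 8) = 4
S0 (Hugo): max(1, 4) = 4
Hugo at S0 wants the highest of {North=1, South=4}, so chooses South.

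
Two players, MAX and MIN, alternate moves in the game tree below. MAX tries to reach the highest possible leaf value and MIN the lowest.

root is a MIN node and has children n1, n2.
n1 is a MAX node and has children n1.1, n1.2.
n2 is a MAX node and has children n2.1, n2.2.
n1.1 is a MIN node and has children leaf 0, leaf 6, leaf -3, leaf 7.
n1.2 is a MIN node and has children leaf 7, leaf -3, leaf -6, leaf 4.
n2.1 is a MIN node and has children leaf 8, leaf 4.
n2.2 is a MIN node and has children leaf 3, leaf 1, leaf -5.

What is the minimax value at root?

n1.1 (MIN): min(0, 6, -3, 7) = -3
n1.2 (MIN): min(7, -3, -6, 4) = -6
n1 (MAX): max(-3, -6) = -3
n2.1 (MIN): min(8, 4) = 4
n2.2 (MIN): min(3, 1, -5) = -5
n2 (MAX): max(4, -5) = 4
root (MIN): min(-3, 4) = -3

-3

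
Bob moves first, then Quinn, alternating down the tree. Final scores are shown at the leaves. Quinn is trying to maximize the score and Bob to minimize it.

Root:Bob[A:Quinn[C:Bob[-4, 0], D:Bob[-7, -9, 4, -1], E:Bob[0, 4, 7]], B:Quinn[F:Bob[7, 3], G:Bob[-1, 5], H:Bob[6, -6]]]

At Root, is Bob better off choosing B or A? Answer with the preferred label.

A

F (Bob): min(7, 3) = 3
G (Bob): min(-1, 5) = -1
H (Bob): min(6, -6) = -6
B (Quinn): max(3, -1, -6) = 3
C (Bob): min(-4, 0) = -4
D (Bob): min(-7, -9, 4, -1) = -9
E (Bob): min(0, 4, 7) = 0
A (Quinn): max(-4, -9, 0) = 0
Bob prefers the lower value; B=3, A=0. A is better since 0 < 3.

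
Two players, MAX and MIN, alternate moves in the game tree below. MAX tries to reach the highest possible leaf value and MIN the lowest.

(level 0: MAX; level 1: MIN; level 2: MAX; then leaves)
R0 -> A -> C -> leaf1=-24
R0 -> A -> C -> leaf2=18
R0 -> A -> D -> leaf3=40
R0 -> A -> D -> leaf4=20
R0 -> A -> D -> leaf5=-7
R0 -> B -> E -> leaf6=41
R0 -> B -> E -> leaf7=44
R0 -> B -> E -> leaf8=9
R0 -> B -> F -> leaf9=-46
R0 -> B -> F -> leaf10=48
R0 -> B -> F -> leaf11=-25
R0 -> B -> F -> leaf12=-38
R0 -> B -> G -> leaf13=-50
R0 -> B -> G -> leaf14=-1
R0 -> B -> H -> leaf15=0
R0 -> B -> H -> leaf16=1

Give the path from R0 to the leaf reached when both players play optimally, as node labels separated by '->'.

R0 -> A -> C -> leaf2

C (MAX): max(-24, 18) = 18
D (MAX): max(40, 20, -7) = 40
A (MIN): min(18, 40) = 18
E (MAX): max(41, 44, 9) = 44
F (MAX): max(-46, 48, -25, -38) = 48
G (MAX): max(-50, -1) = -1
H (MAX): max(0, 1) = 1
B (MIN): min(44, 48, -1, 1) = -1
R0 (MAX): max(18, -1) = 18
At R0, MAX picks A (highest: 18).
At A, MIN picks C (lowest: 18).
At C, MAX picks leaf2 (highest: 18).
Terminal value 18.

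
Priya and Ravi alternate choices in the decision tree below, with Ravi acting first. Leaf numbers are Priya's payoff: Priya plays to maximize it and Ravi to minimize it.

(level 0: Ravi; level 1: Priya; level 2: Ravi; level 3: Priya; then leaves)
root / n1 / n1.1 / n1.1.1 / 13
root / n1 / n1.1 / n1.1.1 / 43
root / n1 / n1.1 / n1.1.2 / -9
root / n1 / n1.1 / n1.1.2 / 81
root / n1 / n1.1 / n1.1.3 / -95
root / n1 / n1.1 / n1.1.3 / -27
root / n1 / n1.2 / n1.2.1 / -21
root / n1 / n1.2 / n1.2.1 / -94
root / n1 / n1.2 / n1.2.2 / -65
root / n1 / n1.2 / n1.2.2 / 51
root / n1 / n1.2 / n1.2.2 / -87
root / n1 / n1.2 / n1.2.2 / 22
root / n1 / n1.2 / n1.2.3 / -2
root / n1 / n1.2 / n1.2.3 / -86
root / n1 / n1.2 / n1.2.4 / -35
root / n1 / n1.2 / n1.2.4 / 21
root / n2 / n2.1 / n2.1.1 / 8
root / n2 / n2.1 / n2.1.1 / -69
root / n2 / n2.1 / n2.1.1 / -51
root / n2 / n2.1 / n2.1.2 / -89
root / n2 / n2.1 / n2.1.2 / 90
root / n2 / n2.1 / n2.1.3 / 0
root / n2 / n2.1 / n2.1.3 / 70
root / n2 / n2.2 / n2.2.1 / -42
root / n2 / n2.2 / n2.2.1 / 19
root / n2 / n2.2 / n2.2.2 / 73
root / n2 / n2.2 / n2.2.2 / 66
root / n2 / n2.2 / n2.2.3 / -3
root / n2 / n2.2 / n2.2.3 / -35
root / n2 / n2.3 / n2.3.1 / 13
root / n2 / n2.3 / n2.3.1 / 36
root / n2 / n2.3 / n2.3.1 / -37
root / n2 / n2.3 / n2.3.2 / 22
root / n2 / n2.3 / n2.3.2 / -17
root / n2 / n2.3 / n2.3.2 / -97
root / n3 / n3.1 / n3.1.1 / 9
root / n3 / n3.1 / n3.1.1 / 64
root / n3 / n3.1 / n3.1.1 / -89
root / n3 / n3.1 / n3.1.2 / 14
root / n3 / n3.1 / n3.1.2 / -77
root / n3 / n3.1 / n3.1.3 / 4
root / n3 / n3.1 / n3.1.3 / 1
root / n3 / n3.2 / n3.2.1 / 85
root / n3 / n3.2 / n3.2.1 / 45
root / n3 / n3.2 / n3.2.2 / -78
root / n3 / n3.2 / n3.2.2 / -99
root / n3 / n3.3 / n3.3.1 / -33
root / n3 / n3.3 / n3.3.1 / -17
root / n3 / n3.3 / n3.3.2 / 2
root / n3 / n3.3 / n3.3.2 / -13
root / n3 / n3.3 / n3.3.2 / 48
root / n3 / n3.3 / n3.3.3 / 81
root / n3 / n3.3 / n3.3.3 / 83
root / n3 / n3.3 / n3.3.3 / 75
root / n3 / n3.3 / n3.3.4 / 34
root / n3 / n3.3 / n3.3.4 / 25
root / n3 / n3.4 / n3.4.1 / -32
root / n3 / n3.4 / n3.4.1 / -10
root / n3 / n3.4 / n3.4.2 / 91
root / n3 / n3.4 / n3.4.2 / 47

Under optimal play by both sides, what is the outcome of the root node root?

-21

n1.1.1 (Priya): max(13, 43) = 43
n1.1.2 (Priya): max(-9, 81) = 81
n1.1.3 (Priya): max(-95, -27) = -27
n1.1 (Ravi): min(43, 81, -27) = -27
n1.2.1 (Priya): max(-21, -94) = -21
n1.2.2 (Priya): max(-65, 51, -87, 22) = 51
n1.2.3 (Priya): max(-2, -86) = -2
n1.2.4 (Priya): max(-35, 21) = 21
n1.2 (Ravi): min(-21, 51, -2, 21) = -21
n1 (Priya): max(-27, -21) = -21
n2.1.1 (Priya): max(8, -69, -51) = 8
n2.1.2 (Priya): max(-89, 90) = 90
n2.1.3 (Priya): max(0, 70) = 70
n2.1 (Ravi): min(8, 90, 70) = 8
n2.2.1 (Priya): max(-42, 19) = 19
n2.2.2 (Priya): max(73, 66) = 73
n2.2.3 (Priya): max(-3, -35) = -3
n2.2 (Ravi): min(19, 73, -3) = -3
n2.3.1 (Priya): max(13, 36, -37) = 36
n2.3.2 (Priya): max(22, -17, -97) = 22
n2.3 (Ravi): min(36, 22) = 22
n2 (Priya): max(8, -3, 22) = 22
n3.1.1 (Priya): max(9, 64, -89) = 64
n3.1.2 (Priya): max(14, -77) = 14
n3.1.3 (Priya): max(4, 1) = 4
n3.1 (Ravi): min(64, 14, 4) = 4
n3.2.1 (Priya): max(85, 45) = 85
n3.2.2 (Priya): max(-78, -99) = -78
n3.2 (Ravi): min(85, -78) = -78
n3.3.1 (Priya): max(-33, -17) = -17
n3.3.2 (Priya): max(2, -13, 48) = 48
n3.3.3 (Priya): max(81, 83, 75) = 83
n3.3.4 (Priya): max(34, 25) = 34
n3.3 (Ravi): min(-17, 48, 83, 34) = -17
n3.4.1 (Priya): max(-32, -10) = -10
n3.4.2 (Priya): max(91, 47) = 91
n3.4 (Ravi): min(-10, 91) = -10
n3 (Priya): max(4, -78, -17, -10) = 4
root (Ravi): min(-21, 22, 4) = -21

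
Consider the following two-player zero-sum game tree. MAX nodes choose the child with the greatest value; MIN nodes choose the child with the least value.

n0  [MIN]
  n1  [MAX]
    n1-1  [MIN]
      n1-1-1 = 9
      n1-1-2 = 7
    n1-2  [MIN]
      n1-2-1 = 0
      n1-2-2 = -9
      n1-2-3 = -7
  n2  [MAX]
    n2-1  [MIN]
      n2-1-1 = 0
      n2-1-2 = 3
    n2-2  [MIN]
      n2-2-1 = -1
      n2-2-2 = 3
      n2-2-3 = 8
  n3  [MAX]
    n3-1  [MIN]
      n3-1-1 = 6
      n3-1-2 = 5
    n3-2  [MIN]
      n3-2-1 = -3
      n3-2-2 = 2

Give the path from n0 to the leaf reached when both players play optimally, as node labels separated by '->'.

n0 -> n2 -> n2-1 -> n2-1-1

n1-1 (MIN): min(9, 7) = 7
n1-2 (MIN): min(0, -9, -7) = -9
n1 (MAX): max(7, -9) = 7
n2-1 (MIN): min(0, 3) = 0
n2-2 (MIN): min(-1, 3, 8) = -1
n2 (MAX): max(0, -1) = 0
n3-1 (MIN): min(6, 5) = 5
n3-2 (MIN): min(-3, 2) = -3
n3 (MAX): max(5, -3) = 5
n0 (MIN): min(7, 0, 5) = 0
At n0, MIN picks n2 (lowest: 0).
At n2, MAX picks n2-1 (highest: 0).
At n2-1, MIN picks n2-1-1 (lowest: 0).
Terminal value 0.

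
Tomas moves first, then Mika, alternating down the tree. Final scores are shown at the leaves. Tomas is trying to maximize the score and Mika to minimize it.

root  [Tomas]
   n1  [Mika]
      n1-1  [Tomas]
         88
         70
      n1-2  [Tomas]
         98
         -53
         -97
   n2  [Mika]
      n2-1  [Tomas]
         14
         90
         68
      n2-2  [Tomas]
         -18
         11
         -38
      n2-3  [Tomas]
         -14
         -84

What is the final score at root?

88

n1-1 (Tomas): max(88, 70) = 88
n1-2 (Tomas): max(98, -53, -97) = 98
n1 (Mika): min(88, 98) = 88
n2-1 (Tomas): max(14, 90, 68) = 90
n2-2 (Tomas): max(-18, 11, -38) = 11
n2-3 (Tomas): max(-14, -84) = -14
n2 (Mika): min(90, 11, -14) = -14
root (Tomas): max(88, -14) = 88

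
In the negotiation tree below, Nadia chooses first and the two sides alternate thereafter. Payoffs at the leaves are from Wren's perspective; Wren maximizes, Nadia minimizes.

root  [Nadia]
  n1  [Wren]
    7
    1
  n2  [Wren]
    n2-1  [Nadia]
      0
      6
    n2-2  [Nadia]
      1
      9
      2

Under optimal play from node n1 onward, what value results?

7

n1 (Wren): max(7, 1) = 7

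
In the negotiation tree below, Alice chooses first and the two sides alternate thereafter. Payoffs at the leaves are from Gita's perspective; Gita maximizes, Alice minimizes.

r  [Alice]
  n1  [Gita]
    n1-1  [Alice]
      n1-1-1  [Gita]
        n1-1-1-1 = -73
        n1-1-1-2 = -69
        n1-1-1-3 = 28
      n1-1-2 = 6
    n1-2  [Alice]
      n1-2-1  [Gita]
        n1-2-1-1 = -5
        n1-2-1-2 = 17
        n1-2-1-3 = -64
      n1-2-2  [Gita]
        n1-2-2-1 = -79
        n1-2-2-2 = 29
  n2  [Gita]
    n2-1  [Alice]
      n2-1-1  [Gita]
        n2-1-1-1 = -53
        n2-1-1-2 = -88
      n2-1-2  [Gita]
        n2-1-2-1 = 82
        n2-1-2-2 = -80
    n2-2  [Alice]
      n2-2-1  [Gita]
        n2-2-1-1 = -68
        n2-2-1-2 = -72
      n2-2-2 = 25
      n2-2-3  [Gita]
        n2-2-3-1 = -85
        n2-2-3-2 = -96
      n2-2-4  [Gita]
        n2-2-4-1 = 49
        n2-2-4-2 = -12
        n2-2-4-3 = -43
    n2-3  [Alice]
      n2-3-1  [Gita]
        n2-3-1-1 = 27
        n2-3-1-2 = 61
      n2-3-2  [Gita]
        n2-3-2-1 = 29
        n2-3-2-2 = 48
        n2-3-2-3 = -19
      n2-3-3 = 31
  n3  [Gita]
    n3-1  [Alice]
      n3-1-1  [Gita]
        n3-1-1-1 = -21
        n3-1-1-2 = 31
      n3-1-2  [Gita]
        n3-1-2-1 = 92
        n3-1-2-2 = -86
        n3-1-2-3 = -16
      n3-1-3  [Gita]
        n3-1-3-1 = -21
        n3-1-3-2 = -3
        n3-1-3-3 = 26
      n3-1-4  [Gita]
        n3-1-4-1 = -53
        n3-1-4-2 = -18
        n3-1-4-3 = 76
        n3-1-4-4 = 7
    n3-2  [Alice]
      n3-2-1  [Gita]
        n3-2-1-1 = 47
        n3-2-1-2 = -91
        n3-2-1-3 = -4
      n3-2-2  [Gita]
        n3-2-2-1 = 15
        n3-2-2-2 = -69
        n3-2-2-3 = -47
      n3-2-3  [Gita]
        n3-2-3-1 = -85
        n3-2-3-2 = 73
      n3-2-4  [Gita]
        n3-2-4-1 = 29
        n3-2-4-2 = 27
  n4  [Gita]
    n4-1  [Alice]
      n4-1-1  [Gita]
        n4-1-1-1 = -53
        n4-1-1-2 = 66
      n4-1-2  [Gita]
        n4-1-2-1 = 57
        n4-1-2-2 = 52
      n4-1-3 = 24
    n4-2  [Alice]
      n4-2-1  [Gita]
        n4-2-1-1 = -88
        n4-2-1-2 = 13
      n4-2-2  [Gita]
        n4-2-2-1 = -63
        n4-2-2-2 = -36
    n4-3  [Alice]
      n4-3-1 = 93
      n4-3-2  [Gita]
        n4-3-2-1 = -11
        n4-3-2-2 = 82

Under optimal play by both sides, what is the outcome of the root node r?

n1-1-1 (Gita): max(-73, -69, 28) = 28
n1-1 (Alice): min(28, 6) = 6
n1-2-1 (Gita): max(-5, 17, -64) = 17
n1-2-2 (Gita): max(-79, 29) = 29
n1-2 (Alice): min(17, 29) = 17
n1 (Gita): max(6, 17) = 17
n2-1-1 (Gita): max(-53, -88) = -53
n2-1-2 (Gita): max(82, -80) = 82
n2-1 (Alice): min(-53, 82) = -53
n2-2-1 (Gita): max(-68, -72) = -68
n2-2-3 (Gita): max(-85, -96) = -85
n2-2-4 (Gita): max(49, -12, -43) = 49
n2-2 (Alice): min(-68, 25, -85, 49) = -85
n2-3-1 (Gita): max(27, 61) = 61
n2-3-2 (Gita): max(29, 48, -19) = 48
n2-3 (Alice): min(61, 48, 31) = 31
n2 (Gita): max(-53, -85, 31) = 31
n3-1-1 (Gita): max(-21, 31) = 31
n3-1-2 (Gita): max(92, -86, -16) = 92
n3-1-3 (Gita): max(-21, -3, 26) = 26
n3-1-4 (Gita): max(-53, -18, 76, 7) = 76
n3-1 (Alice): min(31, 92, 26, 76) = 26
n3-2-1 (Gita): max(47, -91, -4) = 47
n3-2-2 (Gita): max(15, -69, -47) = 15
n3-2-3 (Gita): max(-85, 73) = 73
n3-2-4 (Gita): max(29, 27) = 29
n3-2 (Alice): min(47, 15, 73, 29) = 15
n3 (Gita): max(26, 15) = 26
n4-1-1 (Gita): max(-53, 66) = 66
n4-1-2 (Gita): max(57, 52) = 57
n4-1 (Alice): min(66, 57, 24) = 24
n4-2-1 (Gita): max(-88, 13) = 13
n4-2-2 (Gita): max(-63, -36) = -36
n4-2 (Alice): min(13, -36) = -36
n4-3-2 (Gita): max(-11, 82) = 82
n4-3 (Alice): min(93, 82) = 82
n4 (Gita): max(24, -36, 82) = 82
r (Alice): min(17, 31, 26, 82) = 17

17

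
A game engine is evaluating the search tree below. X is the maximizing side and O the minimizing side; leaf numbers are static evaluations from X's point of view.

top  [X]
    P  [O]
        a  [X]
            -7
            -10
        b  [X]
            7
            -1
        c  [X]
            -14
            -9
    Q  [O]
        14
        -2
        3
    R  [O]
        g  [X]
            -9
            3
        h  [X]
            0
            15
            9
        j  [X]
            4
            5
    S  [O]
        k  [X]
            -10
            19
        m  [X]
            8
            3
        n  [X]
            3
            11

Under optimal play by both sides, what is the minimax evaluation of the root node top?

a (X): max(-7, -10) = -7
b (X): max(7, -1) = 7
c (X): max(-14, -9) = -9
P (O): min(-7, 7, -9) = -9
Q (O): min(14, -2, 3) = -2
g (X): max(-9, 3) = 3
h (X): max(0, 15, 9) = 15
j (X): max(4, 5) = 5
R (O): min(3, 15, 5) = 3
k (X): max(-10, 19) = 19
m (X): max(8, 3) = 8
n (X): max(3, 11) = 11
S (O): min(19, 8, 11) = 8
top (X): max(-9, -2, 3, 8) = 8

8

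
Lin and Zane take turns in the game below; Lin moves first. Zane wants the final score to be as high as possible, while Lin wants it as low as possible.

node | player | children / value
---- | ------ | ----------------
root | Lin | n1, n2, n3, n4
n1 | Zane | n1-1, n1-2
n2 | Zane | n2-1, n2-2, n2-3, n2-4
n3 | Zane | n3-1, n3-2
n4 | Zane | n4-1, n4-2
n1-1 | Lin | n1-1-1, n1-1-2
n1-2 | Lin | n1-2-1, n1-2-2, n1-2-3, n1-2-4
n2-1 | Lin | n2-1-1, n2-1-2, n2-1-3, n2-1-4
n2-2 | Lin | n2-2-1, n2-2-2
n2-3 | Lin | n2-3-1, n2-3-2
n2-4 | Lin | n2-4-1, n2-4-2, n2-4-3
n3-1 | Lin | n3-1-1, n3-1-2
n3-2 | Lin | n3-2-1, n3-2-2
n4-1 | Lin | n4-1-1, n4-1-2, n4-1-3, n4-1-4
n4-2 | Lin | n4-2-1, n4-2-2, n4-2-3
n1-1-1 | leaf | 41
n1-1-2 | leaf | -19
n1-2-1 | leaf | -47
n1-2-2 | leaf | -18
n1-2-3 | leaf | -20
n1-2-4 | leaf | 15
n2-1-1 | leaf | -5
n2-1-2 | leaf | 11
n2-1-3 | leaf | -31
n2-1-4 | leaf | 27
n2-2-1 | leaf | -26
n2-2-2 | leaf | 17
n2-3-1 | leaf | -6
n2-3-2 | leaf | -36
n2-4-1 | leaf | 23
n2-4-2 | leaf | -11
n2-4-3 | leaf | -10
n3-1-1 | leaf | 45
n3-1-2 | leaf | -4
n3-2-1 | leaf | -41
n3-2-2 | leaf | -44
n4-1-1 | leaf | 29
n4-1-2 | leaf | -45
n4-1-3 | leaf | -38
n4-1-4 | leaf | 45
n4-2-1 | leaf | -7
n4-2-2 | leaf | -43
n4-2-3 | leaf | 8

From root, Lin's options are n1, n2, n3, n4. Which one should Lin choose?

n1-1 (Lin): min(41, -19) = -19
n1-2 (Lin): min(-47, -18, -20, 15) = -47
n1 (Zane): max(-19, -47) = -19
n2-1 (Lin): min(-5, 11, -31, 27) = -31
n2-2 (Lin): min(-26, 17) = -26
n2-3 (Lin): min(-6, -36) = -36
n2-4 (Lin): min(23, -11, -10) = -11
n2 (Zane): max(-31, -26, -36, -11) = -11
n3-1 (Lin): min(45, -4) = -4
n3-2 (Lin): min(-41, -44) = -44
n3 (Zane): max(-4, -44) = -4
n4-1 (Lin): min(29, -45, -38, 45) = -45
n4-2 (Lin): min(-7, -43, 8) = -43
n4 (Zane): max(-45, -43) = -43
root (Lin): min(-19, -11, -4, -43) = -43
Lin at root wants the lowest of {n1=-19, n2=-11, n3=-4, n4=-43}, so chooses n4.

n4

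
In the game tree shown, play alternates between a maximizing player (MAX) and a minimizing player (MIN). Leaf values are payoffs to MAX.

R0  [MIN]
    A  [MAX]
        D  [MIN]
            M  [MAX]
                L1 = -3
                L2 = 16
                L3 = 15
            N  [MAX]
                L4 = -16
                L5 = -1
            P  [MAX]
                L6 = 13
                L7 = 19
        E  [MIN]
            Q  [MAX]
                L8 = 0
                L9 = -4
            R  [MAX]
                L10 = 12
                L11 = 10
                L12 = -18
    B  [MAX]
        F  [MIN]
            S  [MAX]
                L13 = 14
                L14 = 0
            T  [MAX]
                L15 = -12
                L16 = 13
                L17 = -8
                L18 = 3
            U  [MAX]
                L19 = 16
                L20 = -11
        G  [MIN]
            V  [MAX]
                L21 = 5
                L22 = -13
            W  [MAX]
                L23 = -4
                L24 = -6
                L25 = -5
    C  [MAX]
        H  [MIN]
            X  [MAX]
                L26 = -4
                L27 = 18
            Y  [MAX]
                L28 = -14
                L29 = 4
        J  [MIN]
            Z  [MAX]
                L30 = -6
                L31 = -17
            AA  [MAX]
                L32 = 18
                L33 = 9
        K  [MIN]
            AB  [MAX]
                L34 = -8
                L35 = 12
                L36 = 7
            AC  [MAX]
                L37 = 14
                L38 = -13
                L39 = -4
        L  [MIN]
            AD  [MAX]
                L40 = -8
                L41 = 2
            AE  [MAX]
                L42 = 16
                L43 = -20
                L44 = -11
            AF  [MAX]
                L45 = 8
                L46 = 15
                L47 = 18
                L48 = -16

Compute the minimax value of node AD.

2

AD (MAX): max(-8, 2) = 2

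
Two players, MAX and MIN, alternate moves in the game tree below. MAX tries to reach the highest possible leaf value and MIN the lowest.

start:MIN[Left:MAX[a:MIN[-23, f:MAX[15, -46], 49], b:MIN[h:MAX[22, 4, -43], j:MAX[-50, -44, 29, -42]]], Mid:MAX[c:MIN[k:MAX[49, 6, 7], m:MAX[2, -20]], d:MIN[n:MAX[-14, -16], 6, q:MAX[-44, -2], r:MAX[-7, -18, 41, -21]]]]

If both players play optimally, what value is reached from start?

f (MAX): max(15, -46) = 15
a (MIN): min(-23, 15, 49) = -23
h (MAX): max(22, 4, -43) = 22
j (MAX): max(-50, -44, 29, -42) = 29
b (MIN): min(22, 29) = 22
Left (MAX): max(-23, 22) = 22
k (MAX): max(49, 6, 7) = 49
m (MAX): max(2, -20) = 2
c (MIN): min(49, 2) = 2
n (MAX): max(-14, -16) = -14
q (MAX): max(-44, -2) = -2
r (MAX): max(-7, -18, 41, -21) = 41
d (MIN): min(-14, 6, -2, 41) = -14
Mid (MAX): max(2, -14) = 2
start (MIN): min(22, 2) = 2

2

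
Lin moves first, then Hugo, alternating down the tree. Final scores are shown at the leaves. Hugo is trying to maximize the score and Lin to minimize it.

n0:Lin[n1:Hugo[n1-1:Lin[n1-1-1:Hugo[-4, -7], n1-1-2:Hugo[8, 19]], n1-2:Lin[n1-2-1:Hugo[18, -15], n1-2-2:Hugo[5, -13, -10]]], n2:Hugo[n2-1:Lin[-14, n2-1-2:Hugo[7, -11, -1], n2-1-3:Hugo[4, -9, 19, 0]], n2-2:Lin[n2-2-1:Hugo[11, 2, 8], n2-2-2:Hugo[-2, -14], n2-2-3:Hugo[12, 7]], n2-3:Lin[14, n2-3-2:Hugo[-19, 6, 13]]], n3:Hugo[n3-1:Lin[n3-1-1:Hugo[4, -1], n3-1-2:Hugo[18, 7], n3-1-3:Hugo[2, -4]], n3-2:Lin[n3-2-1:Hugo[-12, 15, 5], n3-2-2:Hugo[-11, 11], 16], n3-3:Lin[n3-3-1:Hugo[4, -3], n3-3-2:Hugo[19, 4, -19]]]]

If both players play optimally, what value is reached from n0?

n1-1-1 (Hugo): max(-4, -7) = -4
n1-1-2 (Hugo): max(8, 19) = 19
n1-1 (Lin): min(-4, 19) = -4
n1-2-1 (Hugo): max(18, -15) = 18
n1-2-2 (Hugo): max(5, -13, -10) = 5
n1-2 (Lin): min(18, 5) = 5
n1 (Hugo): max(-4, 5) = 5
n2-1-2 (Hugo): max(7, -11, -1) = 7
n2-1-3 (Hugo): max(4, -9, 19, 0) = 19
n2-1 (Lin): min(-14, 7, 19) = -14
n2-2-1 (Hugo): max(11, 2, 8) = 11
n2-2-2 (Hugo): max(-2, -14) = -2
n2-2-3 (Hugo): max(12, 7) = 12
n2-2 (Lin): min(11, -2, 12) = -2
n2-3-2 (Hugo): max(-19, 6, 13) = 13
n2-3 (Lin): min(14, 13) = 13
n2 (Hugo): max(-14, -2, 13) = 13
n3-1-1 (Hugo): max(4, -1) = 4
n3-1-2 (Hugo): max(18, 7) = 18
n3-1-3 (Hugo): max(2, -4) = 2
n3-1 (Lin): min(4, 18, 2) = 2
n3-2-1 (Hugo): max(-12, 15, 5) = 15
n3-2-2 (Hugo): max(-11, 11) = 11
n3-2 (Lin): min(15, 11, 16) = 11
n3-3-1 (Hugo): max(4, -3) = 4
n3-3-2 (Hugo): max(19, 4, -19) = 19
n3-3 (Lin): min(4, 19) = 4
n3 (Hugo): max(2, 11, 4) = 11
n0 (Lin): min(5, 13, 11) = 5

5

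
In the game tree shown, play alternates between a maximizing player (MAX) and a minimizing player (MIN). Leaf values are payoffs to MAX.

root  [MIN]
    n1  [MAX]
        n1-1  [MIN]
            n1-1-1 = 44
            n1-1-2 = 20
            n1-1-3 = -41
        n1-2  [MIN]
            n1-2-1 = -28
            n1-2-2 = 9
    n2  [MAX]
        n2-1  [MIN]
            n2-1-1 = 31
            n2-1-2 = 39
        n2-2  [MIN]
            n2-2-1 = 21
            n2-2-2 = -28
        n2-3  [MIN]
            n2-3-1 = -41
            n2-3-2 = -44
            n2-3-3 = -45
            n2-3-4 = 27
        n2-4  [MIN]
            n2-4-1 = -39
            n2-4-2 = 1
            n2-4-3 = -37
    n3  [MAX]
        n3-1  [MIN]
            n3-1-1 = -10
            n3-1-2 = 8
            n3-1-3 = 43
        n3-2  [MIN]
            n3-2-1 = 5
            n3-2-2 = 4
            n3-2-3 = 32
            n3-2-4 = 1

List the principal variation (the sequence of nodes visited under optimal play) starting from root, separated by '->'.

root -> n1 -> n1-2 -> n1-2-1

n1-1 (MIN): min(44, 20, -41) = -41
n1-2 (MIN): min(-28, 9) = -28
n1 (MAX): max(-41, -28) = -28
n2-1 (MIN): min(31, 39) = 31
n2-2 (MIN): min(21, -28) = -28
n2-3 (MIN): min(-41, -44, -45, 27) = -45
n2-4 (MIN): min(-39, 1, -37) = -39
n2 (MAX): max(31, -28, -45, -39) = 31
n3-1 (MIN): min(-10, 8, 43) = -10
n3-2 (MIN): min(5, 4, 32, 1) = 1
n3 (MAX): max(-10, 1) = 1
root (MIN): min(-28, 31, 1) = -28
At root, MIN picks n1 (lowest: -28).
At n1, MAX picks n1-2 (highest: -28).
At n1-2, MIN picks n1-2-1 (lowest: -28).
Terminal value -28.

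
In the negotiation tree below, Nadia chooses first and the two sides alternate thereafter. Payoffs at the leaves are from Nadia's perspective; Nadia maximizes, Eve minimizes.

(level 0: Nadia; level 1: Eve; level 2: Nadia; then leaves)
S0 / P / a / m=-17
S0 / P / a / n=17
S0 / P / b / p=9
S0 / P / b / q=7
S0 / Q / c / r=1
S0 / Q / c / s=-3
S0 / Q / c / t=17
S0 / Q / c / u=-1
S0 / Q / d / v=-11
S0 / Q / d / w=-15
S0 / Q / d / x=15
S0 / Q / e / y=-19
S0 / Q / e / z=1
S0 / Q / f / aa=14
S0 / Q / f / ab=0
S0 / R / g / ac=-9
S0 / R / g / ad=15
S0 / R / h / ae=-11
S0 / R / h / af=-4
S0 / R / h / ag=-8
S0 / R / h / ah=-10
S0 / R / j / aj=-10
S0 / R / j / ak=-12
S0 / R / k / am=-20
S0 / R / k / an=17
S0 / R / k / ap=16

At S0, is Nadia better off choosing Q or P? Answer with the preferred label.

P

c (Nadia): max(1, -3, 17, -1) = 17
d (Nadia): max(-11, -15, 15) = 15
e (Nadia): max(-19, 1) = 1
f (Nadia): max(14, 0) = 14
Q (Eve): min(17, 15, 1, 14) = 1
a (Nadia): max(-17, 17) = 17
b (Nadia): max(9, 7) = 9
P (Eve): min(17, 9) = 9
Nadia prefers the higher value; Q=1, P=9. P is better since 9 > 1.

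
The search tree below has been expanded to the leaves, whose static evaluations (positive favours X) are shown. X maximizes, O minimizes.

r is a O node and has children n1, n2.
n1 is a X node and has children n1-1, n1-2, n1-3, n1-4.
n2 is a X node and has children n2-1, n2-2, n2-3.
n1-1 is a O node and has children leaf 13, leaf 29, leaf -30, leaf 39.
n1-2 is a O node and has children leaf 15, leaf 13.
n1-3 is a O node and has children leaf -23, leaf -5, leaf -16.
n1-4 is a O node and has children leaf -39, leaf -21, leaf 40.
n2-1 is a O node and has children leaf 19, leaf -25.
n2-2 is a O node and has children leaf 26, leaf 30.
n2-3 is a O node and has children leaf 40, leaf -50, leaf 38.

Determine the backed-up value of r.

13

n1-1 (O): min(13, 29, -30, 39) = -30
n1-2 (O): min(15, 13) = 13
n1-3 (O): min(-23, -5, -16) = -23
n1-4 (O): min(-39, -21, 40) = -39
n1 (X): max(-30, 13, -23, -39) = 13
n2-1 (O): min(19, -25) = -25
n2-2 (O): min(26, 30) = 26
n2-3 (O): min(40, -50, 38) = -50
n2 (X): max(-25, 26, -50) = 26
r (O): min(13, 26) = 13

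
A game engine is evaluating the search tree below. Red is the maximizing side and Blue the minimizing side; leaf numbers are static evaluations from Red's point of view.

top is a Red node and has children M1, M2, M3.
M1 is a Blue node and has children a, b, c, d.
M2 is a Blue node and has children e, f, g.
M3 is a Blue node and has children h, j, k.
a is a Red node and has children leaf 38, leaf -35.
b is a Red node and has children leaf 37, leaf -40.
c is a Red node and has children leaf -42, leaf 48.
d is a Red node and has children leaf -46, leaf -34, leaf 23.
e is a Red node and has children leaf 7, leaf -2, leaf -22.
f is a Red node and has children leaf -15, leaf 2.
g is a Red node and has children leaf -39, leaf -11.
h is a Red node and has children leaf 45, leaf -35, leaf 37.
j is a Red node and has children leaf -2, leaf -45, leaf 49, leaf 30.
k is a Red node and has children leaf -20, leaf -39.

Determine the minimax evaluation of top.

23

a (Red): max(38, -35) = 38
b (Red): max(37, -40) = 37
c (Red): max(-42, 48) = 48
d (Red): max(-46, -34, 23) = 23
M1 (Blue): min(38, 37, 48, 23) = 23
e (Red): max(7, -2, -22) = 7
f (Red): max(-15, 2) = 2
g (Red): max(-39, -11) = -11
M2 (Blue): min(7, 2, -11) = -11
h (Red): max(45, -35, 37) = 45
j (Red): max(-2, -45, 49, 30) = 49
k (Red): max(-20, -39) = -20
M3 (Blue): min(45, 49, -20) = -20
top (Red): max(23, -11, -20) = 23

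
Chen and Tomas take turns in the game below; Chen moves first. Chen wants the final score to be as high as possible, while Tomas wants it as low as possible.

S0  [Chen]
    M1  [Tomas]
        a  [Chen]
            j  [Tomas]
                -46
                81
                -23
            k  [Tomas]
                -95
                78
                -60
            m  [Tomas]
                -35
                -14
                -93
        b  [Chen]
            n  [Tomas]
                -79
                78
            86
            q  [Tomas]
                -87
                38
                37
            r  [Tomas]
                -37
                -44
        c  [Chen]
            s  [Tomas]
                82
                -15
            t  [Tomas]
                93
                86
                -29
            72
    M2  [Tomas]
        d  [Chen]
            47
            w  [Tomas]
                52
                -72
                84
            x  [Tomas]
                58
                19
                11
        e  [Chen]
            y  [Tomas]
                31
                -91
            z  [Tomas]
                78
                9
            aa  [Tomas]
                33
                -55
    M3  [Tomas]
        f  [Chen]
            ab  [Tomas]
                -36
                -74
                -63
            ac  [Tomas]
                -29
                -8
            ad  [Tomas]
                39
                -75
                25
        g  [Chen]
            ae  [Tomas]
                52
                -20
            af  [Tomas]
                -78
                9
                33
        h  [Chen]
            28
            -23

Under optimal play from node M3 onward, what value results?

ab (Tomas): min(-36, -74, -63) = -74
ac (Tomas): min(-29, -8) = -29
ad (Tomas): min(39, -75, 25) = -75
f (Chen): max(-74, -29, -75) = -29
ae (Tomas): min(52, -20) = -20
af (Tomas): min(-78, 9, 33) = -78
g (Chen): max(-20, -78) = -20
h (Chen): max(28, -23) = 28
M3 (Tomas): min(-29, -20, 28) = -29

-29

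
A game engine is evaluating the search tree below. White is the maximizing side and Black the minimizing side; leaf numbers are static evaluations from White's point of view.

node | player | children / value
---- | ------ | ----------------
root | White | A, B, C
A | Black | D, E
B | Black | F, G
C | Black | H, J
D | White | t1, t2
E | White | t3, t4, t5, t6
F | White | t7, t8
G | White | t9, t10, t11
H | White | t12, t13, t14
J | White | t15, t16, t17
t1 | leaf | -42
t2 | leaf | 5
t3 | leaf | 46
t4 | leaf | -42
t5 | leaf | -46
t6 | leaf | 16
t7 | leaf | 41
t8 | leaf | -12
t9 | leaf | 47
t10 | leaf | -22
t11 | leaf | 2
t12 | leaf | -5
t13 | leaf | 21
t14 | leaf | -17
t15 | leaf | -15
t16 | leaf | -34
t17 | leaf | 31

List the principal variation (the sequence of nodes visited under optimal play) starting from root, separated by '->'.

root -> B -> F -> t7

D (White): max(-42, 5) = 5
E (White): max(46, -42, -46, 16) = 46
A (Black): min(5, 46) = 5
F (White): max(41, -12) = 41
G (White): max(47, -22, 2) = 47
B (Black): min(41, 47) = 41
H (White): max(-5, 21, -17) = 21
J (White): max(-15, -34, 31) = 31
C (Black): min(21, 31) = 21
root (White): max(5, 41, 21) = 41
At root, White picks B (highest: 41).
At B, Black picks F (lowest: 41).
At F, White picks t7 (highest: 41).
Terminal value 41.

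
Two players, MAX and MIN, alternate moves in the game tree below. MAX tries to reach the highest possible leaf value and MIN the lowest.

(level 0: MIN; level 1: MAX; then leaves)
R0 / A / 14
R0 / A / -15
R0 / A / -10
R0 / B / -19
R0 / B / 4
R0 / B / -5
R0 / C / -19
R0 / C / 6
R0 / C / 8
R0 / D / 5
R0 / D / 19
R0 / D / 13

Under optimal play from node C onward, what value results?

C (MAX): max(-19, 6, 8) = 8

8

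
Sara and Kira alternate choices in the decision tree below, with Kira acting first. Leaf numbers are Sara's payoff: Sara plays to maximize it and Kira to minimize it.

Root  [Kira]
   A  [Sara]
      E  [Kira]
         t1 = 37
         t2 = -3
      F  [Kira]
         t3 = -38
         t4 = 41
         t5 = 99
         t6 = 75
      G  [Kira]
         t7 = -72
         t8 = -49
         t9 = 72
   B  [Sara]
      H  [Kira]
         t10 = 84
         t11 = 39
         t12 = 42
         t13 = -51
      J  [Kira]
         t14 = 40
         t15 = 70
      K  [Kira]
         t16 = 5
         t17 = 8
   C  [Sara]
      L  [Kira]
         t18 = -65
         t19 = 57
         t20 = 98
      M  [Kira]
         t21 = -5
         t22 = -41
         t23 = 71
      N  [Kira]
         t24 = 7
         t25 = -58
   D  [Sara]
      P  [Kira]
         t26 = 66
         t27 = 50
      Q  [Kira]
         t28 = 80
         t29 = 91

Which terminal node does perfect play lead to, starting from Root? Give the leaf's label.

t22

E (Kira): min(37, -3) = -3
F (Kira): min(-38, 41, 99, 75) = -38
G (Kira): min(-72, -49, 72) = -72
A (Sara): max(-3, -38, -72) = -3
H (Kira): min(84, 39, 42, -51) = -51
J (Kira): min(40, 70) = 40
K (Kira): min(5, 8) = 5
B (Sara): max(-51, 40, 5) = 40
L (Kira): min(-65, 57, 98) = -65
M (Kira): min(-5, -41, 71) = -41
N (Kira): min(7, -58) = -58
C (Sara): max(-65, -41, -58) = -41
P (Kira): min(66, 50) = 50
Q (Kira): min(80, 91) = 80
D (Sara): max(50, 80) = 80
Root (Kira): min(-3, 40, -41, 80) = -41
At Root, Kira picks C (lowest: -41).
At C, Sara picks M (highest: -41).
At M, Kira picks t22 (lowest: -41).
Terminal value -41.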